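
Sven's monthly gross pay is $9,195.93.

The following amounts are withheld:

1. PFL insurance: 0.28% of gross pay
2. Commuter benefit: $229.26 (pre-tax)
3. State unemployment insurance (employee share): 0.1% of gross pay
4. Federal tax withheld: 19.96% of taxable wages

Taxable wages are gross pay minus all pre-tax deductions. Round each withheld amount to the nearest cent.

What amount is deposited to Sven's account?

$7,141.97

Commuter benefit: $229.26
Taxable wages = $9,195.93 − $229.26 = $8,966.67
Federal tax withheld: $8,966.67 × 0.1996 = $1,789.75
State unemployment insurance (employee share): $9,195.93 × 0.001 = $9.20
PFL insurance: $9,195.93 × 0.0028 = $25.75
Total deductions = $229.26 + $1,789.75 + $9.20 + $25.75 = $2,053.96
Net pay = $9,195.93 − $2,053.96 = $7,141.97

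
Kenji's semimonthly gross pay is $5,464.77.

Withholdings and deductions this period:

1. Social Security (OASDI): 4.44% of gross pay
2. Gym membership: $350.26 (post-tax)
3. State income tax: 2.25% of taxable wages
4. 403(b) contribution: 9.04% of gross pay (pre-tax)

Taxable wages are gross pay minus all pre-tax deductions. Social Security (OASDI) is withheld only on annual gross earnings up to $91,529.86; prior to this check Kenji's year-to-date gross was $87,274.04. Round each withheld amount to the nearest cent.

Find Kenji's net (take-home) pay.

$4,319.69

403(b) contribution: $5,464.77 × 0.0904 = $494.02
Taxable wages = $5,464.77 − $494.02 = $4,970.75
State income tax: $4,970.75 × 0.0225 = $111.84
Social Security (OASDI): only $91,529.86 − $87,274.04 = $4,255.82 of this check is subject → $4,255.82 × 0.0444 = $188.96
Gym membership: $350.26
Total deductions = $494.02 + $111.84 + $188.96 + $350.26 = $1,145.08
Net pay = $5,464.77 − $1,145.08 = $4,319.69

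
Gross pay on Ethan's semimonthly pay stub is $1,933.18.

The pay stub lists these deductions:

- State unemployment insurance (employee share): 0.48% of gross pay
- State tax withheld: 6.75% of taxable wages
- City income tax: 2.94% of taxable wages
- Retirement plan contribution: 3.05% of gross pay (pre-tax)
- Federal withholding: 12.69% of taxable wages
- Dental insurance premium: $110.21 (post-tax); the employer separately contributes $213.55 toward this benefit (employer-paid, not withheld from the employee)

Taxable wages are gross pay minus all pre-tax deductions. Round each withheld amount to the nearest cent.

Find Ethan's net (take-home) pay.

$1,335.28

Retirement plan contribution: $1,933.18 × 0.0305 = $58.96
Taxable wages = $1,933.18 − $58.96 = $1,874.22
State tax withheld: $1,874.22 × 0.0675 = $126.51
City income tax: $1,874.22 × 0.0294 = $55.10
Federal withholding: $1,874.22 × 0.1269 = $237.84
State unemployment insurance (employee share): $1,933.18 × 0.0048 = $9.28
Dental insurance premium: $110.21
(Employer's $213.55 toward dental insurance premium is not withheld from the employee.)
Total deductions = $58.96 + $126.51 + $55.10 + $237.84 + $9.28 + $110.21 = $597.90
Net pay = $1,933.18 − $597.90 = $1,335.28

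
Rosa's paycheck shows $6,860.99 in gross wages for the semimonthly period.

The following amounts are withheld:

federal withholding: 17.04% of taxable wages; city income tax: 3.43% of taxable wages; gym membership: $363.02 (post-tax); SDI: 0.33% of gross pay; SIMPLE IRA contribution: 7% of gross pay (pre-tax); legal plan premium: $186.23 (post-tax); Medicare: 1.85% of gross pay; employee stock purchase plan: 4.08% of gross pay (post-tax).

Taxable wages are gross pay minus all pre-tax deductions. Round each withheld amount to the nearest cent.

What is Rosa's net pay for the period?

$4,095.84

SIMPLE IRA contribution: $6,860.99 × 0.07 = $480.27
Taxable wages = $6,860.99 − $480.27 = $6,380.72
City income tax: $6,380.72 × 0.0343 = $218.86
Federal withholding: $6,380.72 × 0.1704 = $1,087.27
Medicare: $6,860.99 × 0.0185 = $126.93
SDI: $6,860.99 × 0.0033 = $22.64
Gym membership: $363.02
Legal plan premium: $186.23
Employee stock purchase plan: $6,860.99 × 0.0408 = $279.93
Total deductions = $480.27 + $218.86 + $1,087.27 + $126.93 + $22.64 + $363.02 + $186.23 + $279.93 = $2,765.15
Net pay = $6,860.99 − $2,765.15 = $4,095.84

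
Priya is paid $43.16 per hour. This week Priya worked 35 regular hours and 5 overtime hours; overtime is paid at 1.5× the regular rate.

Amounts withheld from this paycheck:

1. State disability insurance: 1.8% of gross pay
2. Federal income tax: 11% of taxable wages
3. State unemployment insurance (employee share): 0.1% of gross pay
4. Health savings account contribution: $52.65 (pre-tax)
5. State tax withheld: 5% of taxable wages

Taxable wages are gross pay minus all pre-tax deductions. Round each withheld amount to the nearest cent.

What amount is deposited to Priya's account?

$1,461.74

Regular pay: 35 × $43.16 = $1,510.60
Overtime pay: 5 × $43.16 × 1.5 = $323.70
Gross pay = $1,510.60 + $323.70 = $1,834.30
Health savings account contribution: $52.65
Taxable wages = $1,834.30 − $52.65 = $1,781.65
State tax withheld: $1,781.65 × 0.05 = $89.08
Federal income tax: $1,781.65 × 0.11 = $195.98
State unemployment insurance (employee share): $1,834.30 × 0.001 = $1.83
State disability insurance: $1,834.30 × 0.018 = $33.02
Total deductions = $52.65 + $89.08 + $195.98 + $1.83 + $33.02 = $372.56
Net pay = $1,834.30 − $372.56 = $1,461.74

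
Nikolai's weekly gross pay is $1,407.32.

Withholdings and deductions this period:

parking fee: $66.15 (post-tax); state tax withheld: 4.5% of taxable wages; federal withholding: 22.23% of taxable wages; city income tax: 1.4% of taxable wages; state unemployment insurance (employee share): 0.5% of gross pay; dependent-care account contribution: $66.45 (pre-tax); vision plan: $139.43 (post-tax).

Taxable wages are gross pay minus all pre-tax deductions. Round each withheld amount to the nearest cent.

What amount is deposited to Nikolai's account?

Dependent-care account contribution: $66.45
Taxable wages = $1,407.32 − $66.45 = $1,340.87
State tax withheld: $1,340.87 × 0.045 = $60.34
City income tax: $1,340.87 × 0.014 = $18.77
Federal withholding: $1,340.87 × 0.2223 = $298.08
State unemployment insurance (employee share): $1,407.32 × 0.005 = $7.04
Parking fee: $66.15
Vision plan: $139.43
Total deductions = $66.45 + $60.34 + $18.77 + $298.08 + $7.04 + $66.15 + $139.43 = $656.26
Net pay = $1,407.32 − $656.26 = $751.06

$751.06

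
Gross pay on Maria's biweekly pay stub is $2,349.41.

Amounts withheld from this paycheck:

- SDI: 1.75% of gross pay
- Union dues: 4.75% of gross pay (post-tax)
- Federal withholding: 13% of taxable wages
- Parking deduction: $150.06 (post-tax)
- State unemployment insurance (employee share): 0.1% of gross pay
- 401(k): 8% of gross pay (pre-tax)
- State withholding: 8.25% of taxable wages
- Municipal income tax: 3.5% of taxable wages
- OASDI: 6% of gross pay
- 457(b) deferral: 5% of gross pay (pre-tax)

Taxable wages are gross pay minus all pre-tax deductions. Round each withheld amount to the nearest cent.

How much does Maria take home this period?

457(b) deferral: $2,349.41 × 0.05 = $117.47
401(k): $2,349.41 × 0.08 = $187.95
Pre-tax total = $117.47 + $187.95 = $305.42
Taxable wages = $2,349.41 − $305.42 = $2,043.99
Federal withholding: $2,043.99 × 0.13 = $265.72
State withholding: $2,043.99 × 0.0825 = $168.63
Municipal income tax: $2,043.99 × 0.035 = $71.54
SDI: $2,349.41 × 0.0175 = $41.11
OASDI: $2,349.41 × 0.06 = $140.96
State unemployment insurance (employee share): $2,349.41 × 0.001 = $2.35
Union dues: $2,349.41 × 0.0475 = $111.60
Parking deduction: $150.06
Total deductions = $117.47 + $187.95 + $265.72 + $168.63 + $71.54 + $41.11 + $140.96 + $2.35 + $111.60 + $150.06 = $1,257.39
Net pay = $2,349.41 − $1,257.39 = $1,092.02

$1,092.02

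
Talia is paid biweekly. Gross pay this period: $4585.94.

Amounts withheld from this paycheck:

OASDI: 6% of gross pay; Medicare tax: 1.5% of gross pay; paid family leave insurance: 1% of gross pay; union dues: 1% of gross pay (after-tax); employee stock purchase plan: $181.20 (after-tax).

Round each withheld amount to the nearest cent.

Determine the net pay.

$3969.07

Medicare tax: $4585.94 × 0.015 = $68.79
Paid family leave insurance: $4585.94 × 0.01 = $45.86
OASDI: $4585.94 × 0.06 = $275.16
Union dues: $4585.94 × 0.01 = $45.86
Employee stock purchase plan: $181.20
Total deductions = $68.79 + $45.86 + $275.16 + $45.86 + $181.20 = $616.87
Net pay = $4585.94 − $616.87 = $3969.07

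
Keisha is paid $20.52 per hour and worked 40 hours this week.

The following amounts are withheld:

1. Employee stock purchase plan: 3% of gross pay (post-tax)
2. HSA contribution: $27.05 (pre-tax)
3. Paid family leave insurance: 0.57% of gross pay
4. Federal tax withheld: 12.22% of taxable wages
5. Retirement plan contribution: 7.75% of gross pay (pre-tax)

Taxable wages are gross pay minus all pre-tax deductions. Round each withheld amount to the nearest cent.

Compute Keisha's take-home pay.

Gross pay: 40 × $20.52 = $820.80
HSA contribution: $27.05
Retirement plan contribution: $820.80 × 0.0775 = $63.61
Pre-tax total = $27.05 + $63.61 = $90.66
Taxable wages = $820.80 − $90.66 = $730.14
Federal tax withheld: $730.14 × 0.1222 = $89.22
Paid family leave insurance: $820.80 × 0.0057 = $4.68
Employee stock purchase plan: $820.80 × 0.03 = $24.62
Total deductions = $27.05 + $63.61 + $89.22 + $4.68 + $24.62 = $209.18
Net pay = $820.80 − $209.18 = $611.62

$611.62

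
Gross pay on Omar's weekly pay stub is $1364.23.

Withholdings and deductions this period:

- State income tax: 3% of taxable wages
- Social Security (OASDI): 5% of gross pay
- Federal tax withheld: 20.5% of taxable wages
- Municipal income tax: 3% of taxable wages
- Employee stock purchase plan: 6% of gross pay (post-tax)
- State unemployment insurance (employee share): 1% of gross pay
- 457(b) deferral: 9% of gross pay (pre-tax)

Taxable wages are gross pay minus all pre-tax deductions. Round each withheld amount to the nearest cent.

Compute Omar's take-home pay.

457(b) deferral: $1364.23 × 0.09 = $122.78
Taxable wages = $1364.23 − $122.78 = $1241.45
State income tax: $1241.45 × 0.03 = $37.24
Municipal income tax: $1241.45 × 0.03 = $37.24
Federal tax withheld: $1241.45 × 0.205 = $254.50
State unemployment insurance (employee share): $1364.23 × 0.01 = $13.64
Social Security (OASDI): $1364.23 × 0.05 = $68.21
Employee stock purchase plan: $1364.23 × 0.06 = $81.85
Total deductions = $122.78 + $37.24 + $37.24 + $254.50 + $13.64 + $68.21 + $81.85 = $615.46
Net pay = $1364.23 − $615.46 = $748.77

$748.77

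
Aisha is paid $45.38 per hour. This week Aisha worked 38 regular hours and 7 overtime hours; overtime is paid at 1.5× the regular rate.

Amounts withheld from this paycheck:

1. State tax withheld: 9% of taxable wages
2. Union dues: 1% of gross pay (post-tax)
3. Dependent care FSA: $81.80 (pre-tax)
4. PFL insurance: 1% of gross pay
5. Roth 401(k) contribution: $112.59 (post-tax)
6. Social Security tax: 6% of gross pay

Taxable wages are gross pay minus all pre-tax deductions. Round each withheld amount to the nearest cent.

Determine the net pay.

Regular pay: 38 × $45.38 = $1,724.44
Overtime pay: 7 × $45.38 × 1.5 = $476.49
Gross pay = $1,724.44 + $476.49 = $2,200.93
Dependent care FSA: $81.80
Taxable wages = $2,200.93 − $81.80 = $2,119.13
State tax withheld: $2,119.13 × 0.09 = $190.72
PFL insurance: $2,200.93 × 0.01 = $22.01
Social Security tax: $2,200.93 × 0.06 = $132.06
Roth 401(k) contribution: $112.59
Union dues: $2,200.93 × 0.01 = $22.01
Total deductions = $81.80 + $190.72 + $22.01 + $132.06 + $112.59 + $22.01 = $561.19
Net pay = $2,200.93 − $561.19 = $1,639.74

$1,639.74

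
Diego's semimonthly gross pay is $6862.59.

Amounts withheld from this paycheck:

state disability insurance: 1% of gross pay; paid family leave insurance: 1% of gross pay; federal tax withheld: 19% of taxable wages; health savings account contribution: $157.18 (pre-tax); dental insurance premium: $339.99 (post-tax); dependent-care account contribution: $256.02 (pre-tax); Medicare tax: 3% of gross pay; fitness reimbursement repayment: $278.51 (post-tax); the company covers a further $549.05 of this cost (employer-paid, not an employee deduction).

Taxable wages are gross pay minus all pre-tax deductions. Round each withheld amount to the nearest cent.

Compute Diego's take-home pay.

$4262.37

Health savings account contribution: $157.18
Dependent-care account contribution: $256.02
Pre-tax total = $157.18 + $256.02 = $413.20
Taxable wages = $6862.59 − $413.20 = $6449.39
Federal tax withheld: $6449.39 × 0.19 = $1225.38
Medicare tax: $6862.59 × 0.03 = $205.88
Paid family leave insurance: $6862.59 × 0.01 = $68.63
State disability insurance: $6862.59 × 0.01 = $68.63
Fitness reimbursement repayment: $278.51
Dental insurance premium: $339.99
(Employer's $549.05 toward fitness reimbursement repayment is not withheld from the employee.)
Total deductions = $157.18 + $256.02 + $1225.38 + $205.88 + $68.63 + $68.63 + $278.51 + $339.99 = $2600.22
Net pay = $6862.59 − $2600.22 = $4262.37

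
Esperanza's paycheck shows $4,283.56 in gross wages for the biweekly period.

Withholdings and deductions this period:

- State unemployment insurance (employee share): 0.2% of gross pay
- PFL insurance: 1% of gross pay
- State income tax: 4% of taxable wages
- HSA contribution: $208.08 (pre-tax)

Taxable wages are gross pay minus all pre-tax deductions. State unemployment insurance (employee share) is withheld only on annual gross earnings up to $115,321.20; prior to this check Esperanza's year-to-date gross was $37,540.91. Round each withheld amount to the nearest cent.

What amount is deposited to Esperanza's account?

$3,861.05

HSA contribution: $208.08
Taxable wages = $4,283.56 − $208.08 = $4,075.48
State income tax: $4,075.48 × 0.04 = $163.02
State unemployment insurance (employee share): cap not yet reached, full $4,283.56 is subject → $4,283.56 × 0.002 = $8.57
PFL insurance: $4,283.56 × 0.01 = $42.84
Total deductions = $208.08 + $163.02 + $8.57 + $42.84 = $422.51
Net pay = $4,283.56 − $422.51 = $3,861.05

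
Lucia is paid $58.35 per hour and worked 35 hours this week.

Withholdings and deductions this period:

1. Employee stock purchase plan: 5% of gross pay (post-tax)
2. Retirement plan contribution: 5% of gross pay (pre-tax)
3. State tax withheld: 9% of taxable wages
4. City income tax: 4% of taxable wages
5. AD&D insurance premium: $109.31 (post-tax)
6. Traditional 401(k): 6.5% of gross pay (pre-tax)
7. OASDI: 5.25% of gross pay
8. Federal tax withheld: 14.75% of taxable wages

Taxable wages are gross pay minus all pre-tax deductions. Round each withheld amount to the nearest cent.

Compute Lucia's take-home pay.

$987.19

Gross pay: 35 × $58.35 = $2042.25
Traditional 401(k): $2042.25 × 0.065 = $132.75
Retirement plan contribution: $2042.25 × 0.05 = $102.11
Pre-tax total = $132.75 + $102.11 = $234.86
Taxable wages = $2042.25 − $234.86 = $1807.39
Federal tax withheld: $1807.39 × 0.1475 = $266.59
City income tax: $1807.39 × 0.04 = $72.30
State tax withheld: $1807.39 × 0.09 = $162.67
OASDI: $2042.25 × 0.0525 = $107.22
Employee stock purchase plan: $2042.25 × 0.05 = $102.11
AD&D insurance premium: $109.31
Total deductions = $132.75 + $102.11 + $266.59 + $72.30 + $162.67 + $107.22 + $102.11 + $109.31 = $1055.06
Net pay = $2042.25 − $1055.06 = $987.19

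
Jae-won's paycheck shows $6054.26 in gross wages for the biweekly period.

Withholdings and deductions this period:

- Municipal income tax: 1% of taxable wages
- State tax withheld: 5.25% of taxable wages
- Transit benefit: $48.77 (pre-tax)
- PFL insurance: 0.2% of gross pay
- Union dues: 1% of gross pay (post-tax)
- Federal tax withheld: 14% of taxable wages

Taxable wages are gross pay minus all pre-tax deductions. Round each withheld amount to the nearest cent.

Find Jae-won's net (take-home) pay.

Transit benefit: $48.77
Taxable wages = $6054.26 − $48.77 = $6005.49
Municipal income tax: $6005.49 × 0.01 = $60.05
Federal tax withheld: $6005.49 × 0.14 = $840.77
State tax withheld: $6005.49 × 0.0525 = $315.29
PFL insurance: $6054.26 × 0.002 = $12.11
Union dues: $6054.26 × 0.01 = $60.54
Total deductions = $48.77 + $60.05 + $840.77 + $315.29 + $12.11 + $60.54 = $1337.53
Net pay = $6054.26 − $1337.53 = $4716.73

$4716.73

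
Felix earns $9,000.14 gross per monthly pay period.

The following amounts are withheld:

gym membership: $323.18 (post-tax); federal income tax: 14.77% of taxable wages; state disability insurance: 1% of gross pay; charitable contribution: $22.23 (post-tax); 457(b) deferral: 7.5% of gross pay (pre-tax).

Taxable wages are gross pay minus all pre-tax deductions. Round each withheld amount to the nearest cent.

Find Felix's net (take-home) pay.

$6,660.10

457(b) deferral: $9,000.14 × 0.075 = $675.01
Taxable wages = $9,000.14 − $675.01 = $8,325.13
Federal income tax: $8,325.13 × 0.1477 = $1,229.62
State disability insurance: $9,000.14 × 0.01 = $90.00
Charitable contribution: $22.23
Gym membership: $323.18
Total deductions = $675.01 + $1,229.62 + $90.00 + $22.23 + $323.18 = $2,340.04
Net pay = $9,000.14 − $2,340.04 = $6,660.10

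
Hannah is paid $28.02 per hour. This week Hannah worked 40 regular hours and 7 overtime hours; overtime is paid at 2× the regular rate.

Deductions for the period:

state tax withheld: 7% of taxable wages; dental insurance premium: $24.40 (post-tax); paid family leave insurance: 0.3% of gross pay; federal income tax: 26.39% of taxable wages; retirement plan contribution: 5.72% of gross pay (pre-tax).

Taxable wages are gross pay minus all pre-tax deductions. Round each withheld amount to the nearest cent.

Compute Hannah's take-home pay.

$921.27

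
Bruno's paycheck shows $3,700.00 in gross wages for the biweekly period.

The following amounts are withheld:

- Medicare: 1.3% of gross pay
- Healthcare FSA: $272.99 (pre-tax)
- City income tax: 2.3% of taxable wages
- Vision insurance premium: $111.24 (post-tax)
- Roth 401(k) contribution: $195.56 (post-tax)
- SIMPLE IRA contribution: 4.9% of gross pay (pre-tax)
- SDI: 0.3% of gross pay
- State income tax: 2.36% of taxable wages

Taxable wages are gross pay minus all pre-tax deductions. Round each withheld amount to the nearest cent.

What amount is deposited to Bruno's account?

$2,728.46

SIMPLE IRA contribution: $3,700.00 × 0.049 = $181.30
Healthcare FSA: $272.99
Pre-tax total = $181.30 + $272.99 = $454.29
Taxable wages = $3,700.00 − $454.29 = $3,245.71
City income tax: $3,245.71 × 0.023 = $74.65
State income tax: $3,245.71 × 0.0236 = $76.60
SDI: $3,700.00 × 0.003 = $11.10
Medicare: $3,700.00 × 0.013 = $48.10
Roth 401(k) contribution: $195.56
Vision insurance premium: $111.24
Total deductions = $181.30 + $272.99 + $74.65 + $76.60 + $11.10 + $48.10 + $195.56 + $111.24 = $971.54
Net pay = $3,700.00 − $971.54 = $2,728.46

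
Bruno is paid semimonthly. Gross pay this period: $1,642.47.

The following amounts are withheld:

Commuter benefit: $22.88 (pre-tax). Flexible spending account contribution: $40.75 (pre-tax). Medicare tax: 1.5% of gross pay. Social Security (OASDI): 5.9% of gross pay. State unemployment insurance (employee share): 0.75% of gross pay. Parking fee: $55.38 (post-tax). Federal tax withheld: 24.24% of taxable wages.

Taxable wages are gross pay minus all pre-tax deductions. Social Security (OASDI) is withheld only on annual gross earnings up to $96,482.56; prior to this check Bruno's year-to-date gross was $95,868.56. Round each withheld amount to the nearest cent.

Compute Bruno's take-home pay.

$1,067.56

Commuter benefit: $22.88
Flexible spending account contribution: $40.75
Pre-tax total = $22.88 + $40.75 = $63.63
Taxable wages = $1,642.47 − $63.63 = $1,578.84
Federal tax withheld: $1,578.84 × 0.2424 = $382.71
Medicare tax: $1,642.47 × 0.015 = $24.64
Social Security (OASDI): only $96,482.56 − $95,868.56 = $614.00 of this check is subject → $614.00 × 0.059 = $36.23
State unemployment insurance (employee share): $1,642.47 × 0.0075 = $12.32
Parking fee: $55.38
Total deductions = $22.88 + $40.75 + $382.71 + $24.64 + $36.23 + $12.32 + $55.38 = $574.91
Net pay = $1,642.47 − $574.91 = $1,067.56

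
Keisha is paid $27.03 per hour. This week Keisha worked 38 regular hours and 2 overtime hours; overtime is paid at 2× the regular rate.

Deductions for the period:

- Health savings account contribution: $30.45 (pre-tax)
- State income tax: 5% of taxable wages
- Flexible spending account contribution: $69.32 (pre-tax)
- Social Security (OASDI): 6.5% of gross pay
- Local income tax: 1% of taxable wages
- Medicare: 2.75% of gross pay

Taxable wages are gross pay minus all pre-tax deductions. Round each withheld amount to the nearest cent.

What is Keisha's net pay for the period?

$868.36

Regular pay: 38 × $27.03 = $1,027.14
Overtime pay: 2 × $27.03 × 2 = $108.12
Gross pay = $1,027.14 + $108.12 = $1,135.26
Health savings account contribution: $30.45
Flexible spending account contribution: $69.32
Pre-tax total = $30.45 + $69.32 = $99.77
Taxable wages = $1,135.26 − $99.77 = $1,035.49
Local income tax: $1,035.49 × 0.01 = $10.35
State income tax: $1,035.49 × 0.05 = $51.77
Social Security (OASDI): $1,135.26 × 0.065 = $73.79
Medicare: $1,135.26 × 0.0275 = $31.22
Total deductions = $30.45 + $69.32 + $10.35 + $51.77 + $73.79 + $31.22 = $266.90
Net pay = $1,135.26 − $266.90 = $868.36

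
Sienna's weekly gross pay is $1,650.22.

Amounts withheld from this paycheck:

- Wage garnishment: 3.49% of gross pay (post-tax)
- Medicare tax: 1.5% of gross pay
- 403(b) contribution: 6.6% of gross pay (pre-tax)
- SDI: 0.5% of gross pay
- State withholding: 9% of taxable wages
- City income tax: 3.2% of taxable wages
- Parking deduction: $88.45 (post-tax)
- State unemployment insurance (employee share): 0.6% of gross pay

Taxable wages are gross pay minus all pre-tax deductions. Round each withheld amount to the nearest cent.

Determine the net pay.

403(b) contribution: $1,650.22 × 0.066 = $108.91
Taxable wages = $1,650.22 − $108.91 = $1,541.31
State withholding: $1,541.31 × 0.09 = $138.72
City income tax: $1,541.31 × 0.032 = $49.32
State unemployment insurance (employee share): $1,650.22 × 0.006 = $9.90
SDI: $1,650.22 × 0.005 = $8.25
Medicare tax: $1,650.22 × 0.015 = $24.75
Parking deduction: $88.45
Wage garnishment: $1,650.22 × 0.0349 = $57.59
Total deductions = $108.91 + $138.72 + $49.32 + $9.90 + $8.25 + $24.75 + $88.45 + $57.59 = $485.89
Net pay = $1,650.22 − $485.89 = $1,164.33

$1,164.33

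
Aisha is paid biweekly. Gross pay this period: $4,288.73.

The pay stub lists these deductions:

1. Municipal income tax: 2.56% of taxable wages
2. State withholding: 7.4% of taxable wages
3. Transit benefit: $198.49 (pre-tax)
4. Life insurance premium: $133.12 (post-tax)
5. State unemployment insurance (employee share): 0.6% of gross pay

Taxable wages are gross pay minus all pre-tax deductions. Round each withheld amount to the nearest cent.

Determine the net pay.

$3,524.00

Transit benefit: $198.49
Taxable wages = $4,288.73 − $198.49 = $4,090.24
Municipal income tax: $4,090.24 × 0.0256 = $104.71
State withholding: $4,090.24 × 0.074 = $302.68
State unemployment insurance (employee share): $4,288.73 × 0.006 = $25.73
Life insurance premium: $133.12
Total deductions = $198.49 + $104.71 + $302.68 + $25.73 + $133.12 = $764.73
Net pay = $4,288.73 − $764.73 = $3,524.00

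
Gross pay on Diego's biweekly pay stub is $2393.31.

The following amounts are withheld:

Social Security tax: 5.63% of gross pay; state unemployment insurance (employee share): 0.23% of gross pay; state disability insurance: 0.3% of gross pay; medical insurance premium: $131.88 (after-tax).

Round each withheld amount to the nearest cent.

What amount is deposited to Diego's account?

State disability insurance: $2393.31 × 0.003 = $7.18
State unemployment insurance (employee share): $2393.31 × 0.0023 = $5.50
Social Security tax: $2393.31 × 0.0563 = $134.74
Medical insurance premium: $131.88
Total deductions = $7.18 + $5.50 + $134.74 + $131.88 = $279.30
Net pay = $2393.31 − $279.30 = $2114.01

$2114.01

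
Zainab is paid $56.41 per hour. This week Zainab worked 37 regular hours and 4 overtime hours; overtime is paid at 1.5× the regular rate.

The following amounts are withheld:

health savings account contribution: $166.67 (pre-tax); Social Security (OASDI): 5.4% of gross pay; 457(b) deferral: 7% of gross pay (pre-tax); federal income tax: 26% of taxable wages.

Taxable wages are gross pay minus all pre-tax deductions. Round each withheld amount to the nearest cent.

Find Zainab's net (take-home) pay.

$1,415.01

Regular pay: 37 × $56.41 = $2,087.17
Overtime pay: 4 × $56.41 × 1.5 = $338.46
Gross pay = $2,087.17 + $338.46 = $2,425.63
Health savings account contribution: $166.67
457(b) deferral: $2,425.63 × 0.07 = $169.79
Pre-tax total = $166.67 + $169.79 = $336.46
Taxable wages = $2,425.63 − $336.46 = $2,089.17
Federal income tax: $2,089.17 × 0.26 = $543.18
Social Security (OASDI): $2,425.63 × 0.054 = $130.98
Total deductions = $166.67 + $169.79 + $543.18 + $130.98 = $1,010.62
Net pay = $2,425.63 − $1,010.62 = $1,415.01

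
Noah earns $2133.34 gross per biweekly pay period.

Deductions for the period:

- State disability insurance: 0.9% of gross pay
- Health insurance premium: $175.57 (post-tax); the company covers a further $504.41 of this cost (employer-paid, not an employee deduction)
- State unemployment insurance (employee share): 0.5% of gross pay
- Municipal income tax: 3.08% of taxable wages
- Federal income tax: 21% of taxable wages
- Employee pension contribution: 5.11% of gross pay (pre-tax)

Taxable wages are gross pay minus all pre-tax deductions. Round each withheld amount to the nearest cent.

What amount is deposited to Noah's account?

$1331.43

Employee pension contribution: $2133.34 × 0.0511 = $109.01
Taxable wages = $2133.34 − $109.01 = $2024.33
Municipal income tax: $2024.33 × 0.0308 = $62.35
Federal income tax: $2024.33 × 0.21 = $425.11
State disability insurance: $2133.34 × 0.009 = $19.20
State unemployment insurance (employee share): $2133.34 × 0.005 = $10.67
Health insurance premium: $175.57
(Employer's $504.41 toward health insurance premium is not withheld from the employee.)
Total deductions = $109.01 + $62.35 + $425.11 + $19.20 + $10.67 + $175.57 = $801.91
Net pay = $2133.34 − $801.91 = $1331.43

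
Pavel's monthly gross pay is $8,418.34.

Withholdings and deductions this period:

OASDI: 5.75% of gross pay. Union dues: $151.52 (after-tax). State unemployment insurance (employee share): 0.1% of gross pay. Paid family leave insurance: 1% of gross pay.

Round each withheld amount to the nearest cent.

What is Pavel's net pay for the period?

$7,690.17

Paid family leave insurance: $8,418.34 × 0.01 = $84.18
State unemployment insurance (employee share): $8,418.34 × 0.001 = $8.42
OASDI: $8,418.34 × 0.0575 = $484.05
Union dues: $151.52
Total deductions = $84.18 + $8.42 + $484.05 + $151.52 = $728.17
Net pay = $8,418.34 − $728.17 = $7,690.17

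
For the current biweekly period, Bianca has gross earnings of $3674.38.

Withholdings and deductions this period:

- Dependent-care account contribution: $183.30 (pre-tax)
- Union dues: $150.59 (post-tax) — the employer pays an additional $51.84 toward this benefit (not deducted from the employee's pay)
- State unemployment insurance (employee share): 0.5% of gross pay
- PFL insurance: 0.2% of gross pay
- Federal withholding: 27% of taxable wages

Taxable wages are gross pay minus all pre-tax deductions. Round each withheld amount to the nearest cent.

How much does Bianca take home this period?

$2372.18

Dependent-care account contribution: $183.30
Taxable wages = $3674.38 − $183.30 = $3491.08
Federal withholding: $3491.08 × 0.27 = $942.59
PFL insurance: $3674.38 × 0.002 = $7.35
State unemployment insurance (employee share): $3674.38 × 0.005 = $18.37
Union dues: $150.59
(Employer's $51.84 toward union dues is not withheld from the employee.)
Total deductions = $183.30 + $942.59 + $7.35 + $18.37 + $150.59 = $1302.20
Net pay = $3674.38 − $1302.20 = $2372.18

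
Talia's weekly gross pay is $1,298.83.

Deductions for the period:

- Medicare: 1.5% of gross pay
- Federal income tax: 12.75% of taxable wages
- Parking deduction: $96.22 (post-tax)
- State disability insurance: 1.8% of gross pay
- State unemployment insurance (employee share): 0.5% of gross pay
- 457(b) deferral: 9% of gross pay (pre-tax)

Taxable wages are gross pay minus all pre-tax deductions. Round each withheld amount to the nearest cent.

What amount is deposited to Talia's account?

$885.67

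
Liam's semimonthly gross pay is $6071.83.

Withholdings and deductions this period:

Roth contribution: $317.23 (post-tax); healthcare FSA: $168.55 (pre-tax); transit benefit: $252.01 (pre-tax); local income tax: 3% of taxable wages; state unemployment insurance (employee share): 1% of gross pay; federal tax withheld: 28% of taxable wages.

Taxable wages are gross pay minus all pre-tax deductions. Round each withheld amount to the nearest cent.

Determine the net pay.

$3521.42

Transit benefit: $252.01
Healthcare FSA: $168.55
Pre-tax total = $252.01 + $168.55 = $420.56
Taxable wages = $6071.83 − $420.56 = $5651.27
Federal tax withheld: $5651.27 × 0.28 = $1582.36
Local income tax: $5651.27 × 0.03 = $169.54
State unemployment insurance (employee share): $6071.83 × 0.01 = $60.72
Roth contribution: $317.23
Total deductions = $252.01 + $168.55 + $1582.36 + $169.54 + $60.72 + $317.23 = $2550.41
Net pay = $6071.83 − $2550.41 = $3521.42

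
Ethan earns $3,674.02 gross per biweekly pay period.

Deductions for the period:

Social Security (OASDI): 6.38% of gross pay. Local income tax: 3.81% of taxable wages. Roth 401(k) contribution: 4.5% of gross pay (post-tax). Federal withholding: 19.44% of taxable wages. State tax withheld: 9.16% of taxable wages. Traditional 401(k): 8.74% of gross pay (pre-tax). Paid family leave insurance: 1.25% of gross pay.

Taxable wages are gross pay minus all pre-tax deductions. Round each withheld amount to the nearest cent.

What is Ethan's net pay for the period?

Traditional 401(k): $3,674.02 × 0.0874 = $321.11
Taxable wages = $3,674.02 − $321.11 = $3,352.91
Federal withholding: $3,352.91 × 0.1944 = $651.81
Local income tax: $3,352.91 × 0.0381 = $127.75
State tax withheld: $3,352.91 × 0.0916 = $307.13
Social Security (OASDI): $3,674.02 × 0.0638 = $234.40
Paid family leave insurance: $3,674.02 × 0.0125 = $45.93
Roth 401(k) contribution: $3,674.02 × 0.045 = $165.33
Total deductions = $321.11 + $651.81 + $127.75 + $307.13 + $234.40 + $45.93 + $165.33 = $1,853.46
Net pay = $3,674.02 − $1,853.46 = $1,820.56

$1,820.56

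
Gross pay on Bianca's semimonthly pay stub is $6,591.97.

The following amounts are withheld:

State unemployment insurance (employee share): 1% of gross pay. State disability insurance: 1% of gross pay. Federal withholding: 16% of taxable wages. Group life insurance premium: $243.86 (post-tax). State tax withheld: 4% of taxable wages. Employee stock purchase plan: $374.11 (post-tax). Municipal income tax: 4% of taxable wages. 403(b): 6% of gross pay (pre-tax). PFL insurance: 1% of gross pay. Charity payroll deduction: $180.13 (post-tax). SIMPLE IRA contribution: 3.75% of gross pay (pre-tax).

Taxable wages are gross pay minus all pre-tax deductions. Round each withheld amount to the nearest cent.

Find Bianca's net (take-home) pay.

$3,525.57

SIMPLE IRA contribution: $6,591.97 × 0.0375 = $247.20
403(b): $6,591.97 × 0.06 = $395.52
Pre-tax total = $247.20 + $395.52 = $642.72
Taxable wages = $6,591.97 − $642.72 = $5,949.25
State tax withheld: $5,949.25 × 0.04 = $237.97
Federal withholding: $5,949.25 × 0.16 = $951.88
Municipal income tax: $5,949.25 × 0.04 = $237.97
PFL insurance: $6,591.97 × 0.01 = $65.92
State disability insurance: $6,591.97 × 0.01 = $65.92
State unemployment insurance (employee share): $6,591.97 × 0.01 = $65.92
Group life insurance premium: $243.86
Charity payroll deduction: $180.13
Employee stock purchase plan: $374.11
Total deductions = $247.20 + $395.52 + $237.97 + $951.88 + $237.97 + $65.92 + $65.92 + $65.92 + $243.86 + $180.13 + $374.11 = $3,066.40
Net pay = $6,591.97 − $3,066.40 = $3,525.57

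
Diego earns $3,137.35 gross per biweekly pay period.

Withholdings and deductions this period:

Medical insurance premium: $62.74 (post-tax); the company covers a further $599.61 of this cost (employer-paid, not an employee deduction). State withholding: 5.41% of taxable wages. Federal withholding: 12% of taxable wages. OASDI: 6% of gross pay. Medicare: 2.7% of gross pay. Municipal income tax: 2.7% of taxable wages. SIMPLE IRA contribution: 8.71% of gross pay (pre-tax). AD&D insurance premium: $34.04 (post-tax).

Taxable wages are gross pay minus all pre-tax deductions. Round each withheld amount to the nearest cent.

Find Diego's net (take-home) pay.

$1,918.39

SIMPLE IRA contribution: $3,137.35 × 0.0871 = $273.26
Taxable wages = $3,137.35 − $273.26 = $2,864.09
Municipal income tax: $2,864.09 × 0.027 = $77.33
State withholding: $2,864.09 × 0.0541 = $154.95
Federal withholding: $2,864.09 × 0.12 = $343.69
OASDI: $3,137.35 × 0.06 = $188.24
Medicare: $3,137.35 × 0.027 = $84.71
Medical insurance premium: $62.74
AD&D insurance premium: $34.04
(Employer's $599.61 toward medical insurance premium is not withheld from the employee.)
Total deductions = $273.26 + $77.33 + $154.95 + $343.69 + $188.24 + $84.71 + $62.74 + $34.04 = $1,218.96
Net pay = $3,137.35 − $1,218.96 = $1,918.39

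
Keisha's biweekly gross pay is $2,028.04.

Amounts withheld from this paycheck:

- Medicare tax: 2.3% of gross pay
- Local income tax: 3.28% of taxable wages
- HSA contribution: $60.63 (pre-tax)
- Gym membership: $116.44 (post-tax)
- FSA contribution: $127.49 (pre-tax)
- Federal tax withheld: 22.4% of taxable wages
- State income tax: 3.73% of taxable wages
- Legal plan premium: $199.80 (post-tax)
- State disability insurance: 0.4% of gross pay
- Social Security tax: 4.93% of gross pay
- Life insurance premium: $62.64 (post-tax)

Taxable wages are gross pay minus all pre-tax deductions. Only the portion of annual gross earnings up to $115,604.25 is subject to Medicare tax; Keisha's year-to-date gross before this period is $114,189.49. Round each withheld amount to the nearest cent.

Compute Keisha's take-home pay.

$779.29

FSA contribution: $127.49
HSA contribution: $60.63
Pre-tax total = $127.49 + $60.63 = $188.12
Taxable wages = $2,028.04 − $188.12 = $1,839.92
Federal tax withheld: $1,839.92 × 0.224 = $412.14
Local income tax: $1,839.92 × 0.0328 = $60.35
State income tax: $1,839.92 × 0.0373 = $68.63
Medicare tax: only $115,604.25 − $114,189.49 = $1,414.76 of this check is subject → $1,414.76 × 0.023 = $32.54
Social Security tax: $2,028.04 × 0.0493 = $99.98
State disability insurance: $2,028.04 × 0.004 = $8.11
Legal plan premium: $199.80
Life insurance premium: $62.64
Gym membership: $116.44
Total deductions = $127.49 + $60.63 + $412.14 + $60.35 + $68.63 + $32.54 + $99.98 + $8.11 + $199.80 + $62.64 + $116.44 = $1,248.75
Net pay = $2,028.04 − $1,248.75 = $779.29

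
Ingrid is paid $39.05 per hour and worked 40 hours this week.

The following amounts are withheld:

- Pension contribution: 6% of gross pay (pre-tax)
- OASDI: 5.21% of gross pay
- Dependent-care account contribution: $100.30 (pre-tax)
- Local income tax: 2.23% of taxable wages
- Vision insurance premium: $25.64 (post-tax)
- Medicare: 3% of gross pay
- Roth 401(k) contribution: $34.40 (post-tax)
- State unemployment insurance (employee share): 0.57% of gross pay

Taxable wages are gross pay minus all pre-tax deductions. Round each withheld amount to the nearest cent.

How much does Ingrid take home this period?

$1,140.29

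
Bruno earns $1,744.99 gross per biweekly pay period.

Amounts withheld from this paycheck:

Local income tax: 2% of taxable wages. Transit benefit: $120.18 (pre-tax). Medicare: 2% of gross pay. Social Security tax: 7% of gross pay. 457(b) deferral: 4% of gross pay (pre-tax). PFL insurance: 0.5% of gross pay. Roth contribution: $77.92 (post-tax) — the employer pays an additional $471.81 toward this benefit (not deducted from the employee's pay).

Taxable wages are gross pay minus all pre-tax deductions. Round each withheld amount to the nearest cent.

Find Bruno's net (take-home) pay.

$1,280.22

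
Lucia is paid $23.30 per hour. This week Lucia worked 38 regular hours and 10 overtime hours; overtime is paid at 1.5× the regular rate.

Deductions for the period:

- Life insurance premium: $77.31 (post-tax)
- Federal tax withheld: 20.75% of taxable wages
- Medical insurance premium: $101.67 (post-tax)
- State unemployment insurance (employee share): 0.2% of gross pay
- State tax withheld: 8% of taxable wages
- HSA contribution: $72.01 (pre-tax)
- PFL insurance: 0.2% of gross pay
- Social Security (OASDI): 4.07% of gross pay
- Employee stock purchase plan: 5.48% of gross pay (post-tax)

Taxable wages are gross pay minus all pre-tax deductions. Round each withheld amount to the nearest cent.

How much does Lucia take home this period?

Regular pay: 38 × $23.30 = $885.40
Overtime pay: 10 × $23.30 × 1.5 = $349.50
Gross pay = $885.40 + $349.50 = $1234.90
HSA contribution: $72.01
Taxable wages = $1234.90 − $72.01 = $1162.89
State tax withheld: $1162.89 × 0.08 = $93.03
Federal tax withheld: $1162.89 × 0.2075 = $241.30
State unemployment insurance (employee share): $1234.90 × 0.002 = $2.47
Social Security (OASDI): $1234.90 × 0.0407 = $50.26
PFL insurance: $1234.90 × 0.002 = $2.47
Employee stock purchase plan: $1234.90 × 0.0548 = $67.67
Medical insurance premium: $101.67
Life insurance premium: $77.31
Total deductions = $72.01 + $93.03 + $241.30 + $2.47 + $50.26 + $2.47 + $67.67 + $101.67 + $77.31 = $708.19
Net pay = $1234.90 − $708.19 = $526.71

$526.71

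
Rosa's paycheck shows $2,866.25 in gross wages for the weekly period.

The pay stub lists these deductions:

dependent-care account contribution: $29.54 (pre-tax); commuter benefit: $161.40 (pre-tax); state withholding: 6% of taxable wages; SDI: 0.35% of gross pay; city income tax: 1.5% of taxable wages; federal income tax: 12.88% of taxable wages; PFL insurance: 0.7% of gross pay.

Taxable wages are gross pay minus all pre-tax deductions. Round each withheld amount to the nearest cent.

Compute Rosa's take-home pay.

$2,099.99

Dependent-care account contribution: $29.54
Commuter benefit: $161.40
Pre-tax total = $29.54 + $161.40 = $190.94
Taxable wages = $2,866.25 − $190.94 = $2,675.31
State withholding: $2,675.31 × 0.06 = $160.52
City income tax: $2,675.31 × 0.015 = $40.13
Federal income tax: $2,675.31 × 0.1288 = $344.58
PFL insurance: $2,866.25 × 0.007 = $20.06
SDI: $2,866.25 × 0.0035 = $10.03
Total deductions = $29.54 + $161.40 + $160.52 + $40.13 + $344.58 + $20.06 + $10.03 = $766.26
Net pay = $2,866.25 − $766.26 = $2,099.99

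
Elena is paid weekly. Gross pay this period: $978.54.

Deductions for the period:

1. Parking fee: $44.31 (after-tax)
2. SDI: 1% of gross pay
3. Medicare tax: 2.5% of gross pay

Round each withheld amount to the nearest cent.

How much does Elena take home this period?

$899.98

SDI: $978.54 × 0.01 = $9.79
Medicare tax: $978.54 × 0.025 = $24.46
Parking fee: $44.31
Total deductions = $9.79 + $24.46 + $44.31 = $78.56
Net pay = $978.54 − $78.56 = $899.98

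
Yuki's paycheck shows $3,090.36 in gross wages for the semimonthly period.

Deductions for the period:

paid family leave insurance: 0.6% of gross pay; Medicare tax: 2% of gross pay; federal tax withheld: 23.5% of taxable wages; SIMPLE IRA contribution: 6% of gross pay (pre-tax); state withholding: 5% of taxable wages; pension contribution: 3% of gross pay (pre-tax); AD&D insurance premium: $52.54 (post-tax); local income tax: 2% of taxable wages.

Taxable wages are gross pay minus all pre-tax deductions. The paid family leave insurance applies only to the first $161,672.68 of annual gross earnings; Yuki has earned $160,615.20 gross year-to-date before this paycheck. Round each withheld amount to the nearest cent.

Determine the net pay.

$1,833.82

SIMPLE IRA contribution: $3,090.36 × 0.06 = $185.42
Pension contribution: $3,090.36 × 0.03 = $92.71
Pre-tax total = $185.42 + $92.71 = $278.13
Taxable wages = $3,090.36 − $278.13 = $2,812.23
Local income tax: $2,812.23 × 0.02 = $56.24
State withholding: $2,812.23 × 0.05 = $140.61
Federal tax withheld: $2,812.23 × 0.235 = $660.87
Paid family leave insurance: only $161,672.68 − $160,615.20 = $1,057.48 of this check is subject → $1,057.48 × 0.006 = $6.34
Medicare tax: $3,090.36 × 0.02 = $61.81
AD&D insurance premium: $52.54
Total deductions = $185.42 + $92.71 + $56.24 + $140.61 + $660.87 + $6.34 + $61.81 + $52.54 = $1,256.54
Net pay = $3,090.36 − $1,256.54 = $1,833.82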